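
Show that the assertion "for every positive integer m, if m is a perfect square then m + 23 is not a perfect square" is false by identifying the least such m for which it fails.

m = 121

Check each positive integer m in order until m is a perfect square but m + 23 is a perfect square.
For m = 1, 4, 9, 16, 25, 36, 49, 64, 81, 100 the conclusion holds.
m = 121: 121 = 11² and 121 + 23 = 144 = 12².
Thus m = 121 disproves the claim, and no smaller m works.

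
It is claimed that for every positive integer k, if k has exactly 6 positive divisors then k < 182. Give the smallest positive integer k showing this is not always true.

We need the least positive integer k for which k has exactly 6 positive divisors but the claim fails.
For k = 12, 18, 20, 28, …, 171, 172, 175 the conclusion holds.
k = 188: τ(188) = 6; 188 ≥ 182.
Thus k = 188 disproves the claim, and no smaller k works.

k = 188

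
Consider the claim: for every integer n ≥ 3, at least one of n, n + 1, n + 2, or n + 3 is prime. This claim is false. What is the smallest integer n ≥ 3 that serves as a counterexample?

We need the least integer n ≥ 3 for which n, n + 1, n + 2, n + 3 are all composite.
For n = 3, 4, 5, 6, …, 21, 22, 23 the conclusion holds.
n = 24: 24 = 2 × 12; 25 = 5 × 5; 26 = 2 × 13; 27 = 3 × 9 — all composite.

n = 24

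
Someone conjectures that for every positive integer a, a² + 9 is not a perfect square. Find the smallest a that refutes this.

A counterexample is any positive integer a such that a² + 9 is a perfect square; we check each in order.
a = 1: 1² + 9 = 10, not a perfect square.
a = 2: 2² + 9 = 13, not a perfect square.
a = 3: 3² + 9 = 18, not a perfect square.
a = 4: 4² + 9 = 25 = 5², a perfect square.
Hence a = 4 is a counterexample.

a = 4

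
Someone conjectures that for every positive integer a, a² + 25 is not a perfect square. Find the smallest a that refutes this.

For a = 1, 2, 3, 4, …, 9, 10, 11 the conclusion holds.
a = 12: 12² + 25 = 169 = 13², a perfect square.
Hence a = 12 is a counterexample.

a = 12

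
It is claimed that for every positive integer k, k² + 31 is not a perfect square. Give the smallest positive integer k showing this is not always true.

k = 15

We need the least positive integer k for which k² + 31 is a perfect square.
The first 14 eligible values, up to k = 14, all satisfy the conclusion.
k = 15: 15² + 31 = 256 = 16², a perfect square.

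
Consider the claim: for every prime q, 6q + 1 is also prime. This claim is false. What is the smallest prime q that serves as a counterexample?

q = 19

We need the least prime q for which 6q + 1 is not prime.
The first 7 eligible values, up to q = 17, all satisfy the conclusion.
q = 19: 6q + 1 = 115 = 5 × 23, not prime.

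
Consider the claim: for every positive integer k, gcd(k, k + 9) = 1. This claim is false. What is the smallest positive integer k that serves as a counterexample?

We need the least positive integer k for which gcd(k, k + 9) > 1.
For k = 1, 2 the conclusion holds.
k = 3: gcd(3, 12) = 3.
Hence k = 3 is a counterexample.

k = 3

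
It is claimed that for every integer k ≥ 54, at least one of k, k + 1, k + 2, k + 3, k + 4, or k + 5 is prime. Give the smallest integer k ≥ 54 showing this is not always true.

k = 90

We need the least integer k ≥ 54 for which k, k + 1, k + 2, k + 3, k + 4, k + 5 are all composite.
For k = 54, 55, 56, 57, …, 87, 88, 89 the conclusion holds.
k = 90: 90 = 2 × 45; 91 = 7 × 13; 92 = 2 × 46; 93 = 3 × 31; 94 = 2 × 47; 95 = 5 × 19 — all composite.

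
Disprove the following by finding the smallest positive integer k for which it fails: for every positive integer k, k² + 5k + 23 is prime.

k = 14

For k = 1, 2, 3, 4, …, 11, 12, 13 the conclusion holds.
k = 14: k² + 5k + 23 = 289 = 17 × 17, composite.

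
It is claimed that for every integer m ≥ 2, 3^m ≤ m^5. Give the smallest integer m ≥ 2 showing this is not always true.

For m = 2, 3, 4, 5, 6, 7, 8, 9, 10 the conclusion holds.
m = 11: 3^m = 177147 and m^5 = 161051, so 177147 > 161051.
So m = 11 is the smallest counterexample.

m = 11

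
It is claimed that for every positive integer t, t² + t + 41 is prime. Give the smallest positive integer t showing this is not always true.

t = 40

Check each positive integer t in order until t² + t + 41 is not prime.
For t = 1, 2, 3, 4, …, 37, 38, 39 the conclusion holds.
t = 40: t² + t + 41 = 1681 = 41 × 41, composite.
So t = 40 is the smallest counterexample.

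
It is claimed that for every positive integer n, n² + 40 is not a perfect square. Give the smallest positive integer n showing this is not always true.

n = 1: 1² + 40 = 41, not a perfect square.
n = 2: 2² + 40 = 44, not a perfect square.
n = 3: 3² + 40 = 49 = 7², a perfect square.
Hence n = 3 is a counterexample.

n = 3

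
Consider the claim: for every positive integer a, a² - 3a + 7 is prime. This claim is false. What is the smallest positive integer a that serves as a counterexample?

Check each positive integer a in order until a² - 3a + 7 is not prime.
a = 1: a² - 3a + 7 = 5, prime.
a = 2: a² - 3a + 7 = 5, prime.
a = 3: a² - 3a + 7 = 7, prime.
a = 4: a² - 3a + 7 = 11, prime.
a = 5: a² - 3a + 7 = 17, prime.
a = 6: a² - 3a + 7 = 25 = 5 × 5, composite.

a = 6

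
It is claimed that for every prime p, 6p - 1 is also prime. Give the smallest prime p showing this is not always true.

p = 11

A counterexample is any prime p such that 6p - 1 is not prime; we check each in order.
p = 2: 6p - 1 = 11, prime.
p = 3: 6p - 1 = 17, prime.
p = 5: 6p - 1 = 29, prime.
p = 7: 6p - 1 = 41, prime.
p = 11: 6p - 1 = 65 = 5 × 13, not prime.
So p = 11 is the smallest counterexample.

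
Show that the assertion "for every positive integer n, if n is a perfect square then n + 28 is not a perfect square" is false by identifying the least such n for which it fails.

n = 36

We need the least positive integer n for which n is a perfect square but n + 28 is a perfect square.
For n = 1, 4, 9, 16, 25 the conclusion holds.
n = 36: 36 = 6² and 36 + 28 = 64 = 8².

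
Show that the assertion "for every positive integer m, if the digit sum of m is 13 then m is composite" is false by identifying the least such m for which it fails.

m = 67

We need the least positive integer m for which the digit sum of m is 13 but m is prime.
m = 49: digit sum 13; 49 is composite.
m = 58: digit sum 13; 58 is composite.
m = 67: digit sum 13; 67 is prime, not composite.
Thus m = 67 disproves the claim, and no smaller m works.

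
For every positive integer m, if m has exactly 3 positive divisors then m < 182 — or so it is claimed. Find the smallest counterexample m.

For m = 4, 9, 25, 49, 121, 169 the conclusion holds.
m = 289: τ(289) = 3; 289 ≥ 182.

m = 289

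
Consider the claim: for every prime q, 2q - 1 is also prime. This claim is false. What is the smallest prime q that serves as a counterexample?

A counterexample is any prime q such that 2q - 1 is not prime; we check each in order.
q = 2: 2q - 1 = 3, prime.
q = 3: 2q - 1 = 5, prime.
q = 5: 2q - 1 = 9 = 3 × 3, not prime.

q = 5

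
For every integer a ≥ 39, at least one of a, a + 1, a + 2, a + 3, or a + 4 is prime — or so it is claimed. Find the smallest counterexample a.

a = 48

For a = 39, 40, 41, 42, 43, 44, 45, 46, 47 the conclusion holds.
a = 48: 48 = 2 × 24; 49 = 7 × 7; 50 = 2 × 25; 51 = 3 × 17; 52 = 2 × 26 — all composite.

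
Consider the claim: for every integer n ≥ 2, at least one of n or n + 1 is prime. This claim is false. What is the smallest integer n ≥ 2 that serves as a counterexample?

n = 2: 2 is prime.
n = 3: 3 is prime.
n = 4: 5 is prime.
n = 5: 5 is prime.
n = 6: 7 is prime.
n = 7: 7 is prime.
n = 8: 8 = 2 × 4; 9 = 3 × 3 — both composite.
Thus n = 8 disproves the claim, and no smaller n works.

n = 8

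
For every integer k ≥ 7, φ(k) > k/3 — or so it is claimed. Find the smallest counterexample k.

Check each integer k ≥ 7 in order until the claim fails.
k = 7: φ(7) = 6 and 7/3 = 7/3, so φ(7) > 7/3.
k = 8: φ(8) = 4 and 8/3 = 8/3, so φ(8) > 8/3.
k = 9: φ(9) = 6 and 9/3 = 3, so φ(9) > 9/3.
k = 10: φ(10) = 4 and 10/3 = 10/3, so φ(10) > 10/3.
k = 11: φ(11) = 10 and 11/3 = 11/3, so φ(11) > 11/3.
k = 12: φ(12) = 4 and 12/3 = 4, so φ(12) ≤ 12/3.
So k = 12 is the smallest counterexample.

k = 12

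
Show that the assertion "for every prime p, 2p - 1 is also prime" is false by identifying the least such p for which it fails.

p = 5

p = 2: 2p - 1 = 3, prime.
p = 3: 2p - 1 = 5, prime.
p = 5: 2p - 1 = 9 = 3 × 3, not prime.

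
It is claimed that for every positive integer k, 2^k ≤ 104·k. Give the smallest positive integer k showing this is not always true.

A counterexample is any positive integer k such that 2^k > 104·k; we check each in order.
For k = 1, 2, 3, 4, 5, 6, 7, 8, 9, 10 the conclusion holds.
k = 11: 2^k = 2048 and 104·k = 1144, so 2048 > 1144.
Thus k = 11 disproves the claim, and no smaller k works.

k = 11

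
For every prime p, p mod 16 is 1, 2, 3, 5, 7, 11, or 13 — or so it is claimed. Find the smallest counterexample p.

p = 31

A counterexample is any prime p such that the claim fails; we check each in order.
For p = 2, 3, 5, 7, 11, 13, 17, 19, 23, 29 the conclusion holds.
p = 31: 31 mod 16 = 15 — not in {1, 2, 3, 5, 7, 11, 13}.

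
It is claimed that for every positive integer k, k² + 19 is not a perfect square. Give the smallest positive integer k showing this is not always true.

k = 9

We need the least positive integer k for which k² + 19 is a perfect square.
For k = 1, 2, 3, 4, 5, 6, 7, 8 the conclusion holds.
k = 9: 9² + 19 = 100 = 10², a perfect square.
So k = 9 is the smallest counterexample.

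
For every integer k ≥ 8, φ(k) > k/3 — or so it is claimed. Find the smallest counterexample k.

k = 12

Check each integer k ≥ 8 in order until the claim fails.
The first 4 eligible values, up to k = 11, all satisfy the conclusion.
k = 12: φ(12) = 4 and 12/3 = 4, so φ(12) ≤ 12/3.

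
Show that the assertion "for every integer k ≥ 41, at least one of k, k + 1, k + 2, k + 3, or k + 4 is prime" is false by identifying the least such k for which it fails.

k = 48

Check each integer k ≥ 41 in order until k, k + 1, k + 2, k + 3, k + 4 are all composite.
The first 7 eligible values, up to k = 47, all satisfy the conclusion.
k = 48: 48 = 2 × 24; 49 = 7 × 7; 50 = 2 × 25; 51 = 3 × 17; 52 = 2 × 26 — all composite.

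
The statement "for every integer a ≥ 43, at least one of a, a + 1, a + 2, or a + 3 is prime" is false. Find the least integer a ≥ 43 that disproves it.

We need the least integer a ≥ 43 for which a, a + 1, a + 2, a + 3 are all composite.
The first 5 eligible values, up to a = 47, all satisfy the conclusion.
a = 48: 48 = 2 × 24; 49 = 7 × 7; 50 = 2 × 25; 51 = 3 × 17 — all composite.
Hence a = 48 is a counterexample.

a = 48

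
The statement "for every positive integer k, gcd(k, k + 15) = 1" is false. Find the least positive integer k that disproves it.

k = 3

Check each positive integer k in order until gcd(k, k + 15) > 1.
k = 1: gcd(1, 16) = 1.
k = 2: gcd(2, 17) = 1.
k = 3: gcd(3, 18) = 3.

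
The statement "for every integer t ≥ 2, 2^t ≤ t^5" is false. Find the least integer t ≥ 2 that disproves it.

Check each integer t ≥ 2 in order until 2^t > t^5.
For t = 2, 3, 4, 5, …, 20, 21, 22 the conclusion holds.
t = 23: 2^t = 8388608 and t^5 = 6436343, so 8388608 > 6436343.
So t = 23 is the smallest counterexample.

t = 23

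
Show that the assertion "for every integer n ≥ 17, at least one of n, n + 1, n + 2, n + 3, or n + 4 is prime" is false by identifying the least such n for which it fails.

Check each integer n ≥ 17 in order until n, n + 1, n + 2, n + 3, n + 4 are all composite.
For n = 17, 18, 19, 20, 21, 22, 23 the conclusion holds.
n = 24: 24 = 2 × 12; 25 = 5 × 5; 26 = 2 × 13; 27 = 3 × 9; 28 = 2 × 14 — all composite.

n = 24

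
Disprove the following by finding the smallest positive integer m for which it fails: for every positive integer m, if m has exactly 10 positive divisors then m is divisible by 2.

m = 405

A counterexample is any positive integer m such that m has exactly 10 positive divisors but m is not divisible by 2; we check each in order.
For m = 48, 80, 112, 162, 176, 208, 272, 304, 368 the conclusion holds.
m = 405: τ(405) = 10; 405 mod 2 = 1.
So m = 405 is the smallest counterexample.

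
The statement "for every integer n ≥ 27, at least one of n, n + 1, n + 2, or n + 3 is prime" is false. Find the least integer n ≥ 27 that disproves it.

We need the least integer n ≥ 27 for which n, n + 1, n + 2, n + 3 are all composite.
For n = 27, 28, 29, 30, 31 the conclusion holds.
n = 32: 32 = 2 × 16; 33 = 3 × 11; 34 = 2 × 17; 35 = 5 × 7 — all composite.
Hence n = 32 is a counterexample.

n = 32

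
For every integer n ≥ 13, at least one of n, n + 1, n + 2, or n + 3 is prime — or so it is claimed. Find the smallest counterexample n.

n = 24

Check each integer n ≥ 13 in order until n, n + 1, n + 2, n + 3 are all composite.
For n = 13, 14, 15, 16, …, 21, 22, 23 the conclusion holds.
n = 24: 24 = 2 × 12; 25 = 5 × 5; 26 = 2 × 13; 27 = 3 × 9 — all composite.
Hence n = 24 is a counterexample.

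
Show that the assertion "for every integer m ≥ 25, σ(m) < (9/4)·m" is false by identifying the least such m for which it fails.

The first 5 eligible values, up to m = 29, all satisfy the conclusion.
m = 30: σ(30) = 72; 72 ≥ 135/2.
Hence m = 30 is a counterexample.

m = 30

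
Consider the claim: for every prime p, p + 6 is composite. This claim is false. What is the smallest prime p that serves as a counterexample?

p = 5

A counterexample is any prime p such that p + 6 is prime; we check each in order.
For p = 2, 3 the conclusion holds.
p = 5: p + 6 = 11, prime — not composite.
So p = 5 is the smallest counterexample.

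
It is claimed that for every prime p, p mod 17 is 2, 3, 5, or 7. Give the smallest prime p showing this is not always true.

We need the least prime p for which the claim fails.
p = 2: 2 mod 17 = 2.
p = 3: 3 mod 17 = 3.
p = 5: 5 mod 17 = 5.
p = 7: 7 mod 17 = 7.
p = 11: 11 mod 17 = 11 — not in {2, 3, 5, 7}.
So p = 11 is the smallest counterexample.

p = 11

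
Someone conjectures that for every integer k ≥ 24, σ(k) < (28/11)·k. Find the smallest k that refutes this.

k = 48

We need the least integer k ≥ 24 for which the claim fails.
The first 24 eligible values, up to k = 47, all satisfy the conclusion.
k = 48: σ(48) = 124; 124 ≥ 1344/11.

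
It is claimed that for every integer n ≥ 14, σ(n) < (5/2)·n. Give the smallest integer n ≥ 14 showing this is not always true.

n = 24

A counterexample is any integer n ≥ 14 such that the claim fails; we check each in order.
For n = 14, 15, 16, 17, 18, 19, 20, 21, 22, 23 the conclusion holds.
n = 24: σ(24) = 60; 60 ≥ 60.
Thus n = 24 disproves the claim, and no smaller n works.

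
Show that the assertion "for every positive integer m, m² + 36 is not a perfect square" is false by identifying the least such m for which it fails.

m = 8

Check each positive integer m in order until m² + 36 is a perfect square.
m = 1: 1² + 36 = 37, not a perfect square.
m = 2: 2² + 36 = 40, not a perfect square.
m = 3: 3² + 36 = 45, not a perfect square.
m = 4: 4² + 36 = 52, not a perfect square.
m = 5: 5² + 36 = 61, not a perfect square.
m = 6: 6² + 36 = 72, not a perfect square.
m = 7: 7² + 36 = 85, not a perfect square.
m = 8: 8² + 36 = 100 = 10², a perfect square.
Hence m = 8 is a counterexample.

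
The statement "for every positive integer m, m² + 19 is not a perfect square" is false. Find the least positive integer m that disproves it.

m = 9

We need the least positive integer m for which m² + 19 is a perfect square.
For m = 1, 2, 3, 4, 5, 6, 7, 8 the conclusion holds.
m = 9: 9² + 19 = 100 = 10², a perfect square.
So m = 9 is the smallest counterexample.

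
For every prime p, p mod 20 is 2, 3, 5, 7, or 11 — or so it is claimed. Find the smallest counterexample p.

p = 13

We need the least prime p for which the claim fails.
p = 2: 2 mod 20 = 2.
p = 3: 3 mod 20 = 3.
p = 5: 5 mod 20 = 5.
p = 7: 7 mod 20 = 7.
p = 11: 11 mod 20 = 11.
p = 13: 13 mod 20 = 13 — not in {2, 3, 5, 7, 11}.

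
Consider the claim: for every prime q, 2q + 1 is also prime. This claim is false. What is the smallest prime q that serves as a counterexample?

q = 7

Check each prime q in order until 2q + 1 is not prime.
For q = 2, 3, 5 the conclusion holds.
q = 7: 2q + 1 = 15 = 3 × 5, not prime.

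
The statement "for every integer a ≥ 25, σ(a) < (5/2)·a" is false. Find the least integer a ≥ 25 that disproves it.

a = 36

For a = 25, 26, 27, 28, …, 33, 34, 35 the conclusion holds.
a = 36: σ(36) = 91; 91 ≥ 90.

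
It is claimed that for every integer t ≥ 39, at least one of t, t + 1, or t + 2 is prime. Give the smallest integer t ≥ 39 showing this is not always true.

t = 44

t = 39: 41 is prime.
t = 40: 41 is prime.
t = 41: 41 is prime.
t = 42: 43 is prime.
t = 43: 43 is prime.
t = 44: 44 = 2 × 22; 45 = 3 × 15; 46 = 2 × 23 — all composite.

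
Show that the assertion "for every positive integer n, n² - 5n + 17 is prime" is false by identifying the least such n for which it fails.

A counterexample is any positive integer n such that n² - 5n + 17 is not prime; we check each in order.
For n = 1, 2, 3, 4, …, 10, 11, 12 the conclusion holds.
n = 13: n² - 5n + 17 = 121 = 11 × 11, composite.

n = 13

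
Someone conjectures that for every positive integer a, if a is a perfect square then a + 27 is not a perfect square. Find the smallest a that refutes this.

Check each positive integer a in order until a is a perfect square but a + 27 is a perfect square.
For a = 1, 4 the conclusion holds.
a = 9: 9 = 3² and 9 + 27 = 36 = 6².

a = 9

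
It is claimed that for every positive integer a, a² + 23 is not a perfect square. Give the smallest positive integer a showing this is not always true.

a = 11

For a = 1, 2, 3, 4, 5, 6, 7, 8, 9, 10 the conclusion holds.
a = 11: 11² + 23 = 144 = 12², a perfect square.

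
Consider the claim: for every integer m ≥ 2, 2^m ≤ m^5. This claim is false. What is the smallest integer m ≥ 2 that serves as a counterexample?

m = 23

The first 21 eligible values, up to m = 22, all satisfy the conclusion.
m = 23: 2^m = 8388608 and m^5 = 6436343, so 8388608 > 6436343.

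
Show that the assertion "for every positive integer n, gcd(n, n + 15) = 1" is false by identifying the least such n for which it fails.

For n = 1, 2 the conclusion holds.
n = 3: gcd(3, 18) = 3.

n = 3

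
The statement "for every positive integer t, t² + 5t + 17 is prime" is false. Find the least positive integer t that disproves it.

t = 8

We need the least positive integer t for which t² + 5t + 17 is not prime.
t = 1: t² + 5t + 17 = 23, prime.
t = 2: t² + 5t + 17 = 31, prime.
t = 3: t² + 5t + 17 = 41, prime.
t = 4: t² + 5t + 17 = 53, prime.
t = 5: t² + 5t + 17 = 67, prime.
t = 6: t² + 5t + 17 = 83, prime.
t = 7: t² + 5t + 17 = 101, prime.
t = 8: t² + 5t + 17 = 121 = 11 × 11, composite.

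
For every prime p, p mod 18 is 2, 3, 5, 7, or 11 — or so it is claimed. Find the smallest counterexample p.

We need the least prime p for which the claim fails.
For p = 2, 3, 5, 7, 11 the conclusion holds.
p = 13: 13 mod 18 = 13 — not in {2, 3, 5, 7, 11}.

p = 13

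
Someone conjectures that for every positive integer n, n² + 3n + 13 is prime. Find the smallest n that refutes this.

Check each positive integer n in order until n² + 3n + 13 is not prime.
The first 8 eligible values, up to n = 8, all satisfy the conclusion.
n = 9: n² + 3n + 13 = 121 = 11 × 11, composite.

n = 9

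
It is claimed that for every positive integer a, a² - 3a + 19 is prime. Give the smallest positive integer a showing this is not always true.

a = 18

A counterexample is any positive integer a such that a² - 3a + 19 is not prime; we check each in order.
The first 17 eligible values, up to a = 17, all satisfy the conclusion.
a = 18: a² - 3a + 19 = 289 = 17 × 17, composite.
Thus a = 18 disproves the claim, and no smaller a works.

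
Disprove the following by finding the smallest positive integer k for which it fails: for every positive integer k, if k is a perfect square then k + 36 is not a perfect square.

Check each positive integer k in order until k is a perfect square but k + 36 is a perfect square.
k = 1: 1 + 36 = 37, not a perfect square.
k = 4: 4 + 36 = 40, not a perfect square.
k = 9: 9 + 36 = 45, not a perfect square.
k = 16: 16 + 36 = 52, not a perfect square.
k = 25: 25 + 36 = 61, not a perfect square.
k = 36: 36 + 36 = 72, not a perfect square.
k = 49: 49 + 36 = 85, not a perfect square.
k = 64: 64 = 8² and 64 + 36 = 100 = 10².

k = 64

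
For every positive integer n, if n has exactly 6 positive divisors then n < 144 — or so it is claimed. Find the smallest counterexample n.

For n = 12, 18, 20, 28, …, 116, 117, 124 the conclusion holds.
n = 147: τ(147) = 6; 147 ≥ 144.
Thus n = 147 disproves the claim, and no smaller n works.

n = 147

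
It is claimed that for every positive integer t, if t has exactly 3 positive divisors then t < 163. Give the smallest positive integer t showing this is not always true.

t = 169

We need the least positive integer t for which t has exactly 3 positive divisors but the claim fails.
t = 4: τ(4) = 3; 4 < 163.
t = 9: τ(9) = 3; 9 < 163.
t = 25: τ(25) = 3; 25 < 163.
t = 49: τ(49) = 3; 49 < 163.
t = 121: τ(121) = 3; 121 < 163.
t = 169: τ(169) = 3; 169 ≥ 163.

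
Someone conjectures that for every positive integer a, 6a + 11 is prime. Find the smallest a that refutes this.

a = 4

For a = 1, 2, 3 the conclusion holds.
a = 4: 6a + 11 = 35 = 5 × 7, composite.
Hence a = 4 is a counterexample.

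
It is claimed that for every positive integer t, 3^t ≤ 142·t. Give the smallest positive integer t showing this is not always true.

t = 7

Check each positive integer t in order until 3^t > 142·t.
The first 6 eligible values, up to t = 6, all satisfy the conclusion.
t = 7: 3^t = 2187 and 142·t = 994, so 2187 > 994.
So t = 7 is the smallest counterexample.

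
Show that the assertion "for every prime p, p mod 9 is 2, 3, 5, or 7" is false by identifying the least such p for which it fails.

p = 13

A counterexample is any prime p such that the claim fails; we check each in order.
The first 5 eligible values, up to p = 11, all satisfy the conclusion.
p = 13: 13 mod 9 = 4 — not in {2, 3, 5, 7}.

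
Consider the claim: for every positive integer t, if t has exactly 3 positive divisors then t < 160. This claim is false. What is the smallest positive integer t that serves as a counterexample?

t = 169

We need the least positive integer t for which t has exactly 3 positive divisors but the claim fails.
For t = 4, 9, 25, 49, 121 the conclusion holds.
t = 169: τ(169) = 3; 169 ≥ 160.
Hence t = 169 is a counterexample.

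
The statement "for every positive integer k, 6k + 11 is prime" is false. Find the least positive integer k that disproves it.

k = 4

Check each positive integer k in order until 6k + 11 is not prime.
k = 1: 6k + 11 = 17, prime.
k = 2: 6k + 11 = 23, prime.
k = 3: 6k + 11 = 29, prime.
k = 4: 6k + 11 = 35 = 5 × 7, composite.
Thus k = 4 disproves the claim, and no smaller k works.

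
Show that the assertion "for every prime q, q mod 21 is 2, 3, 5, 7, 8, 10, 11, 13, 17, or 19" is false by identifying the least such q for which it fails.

q = 37

A counterexample is any prime q such that the claim fails; we check each in order.
For q = 2, 3, 5, 7, …, 23, 29, 31 the conclusion holds.
q = 37: 37 mod 21 = 16 — not in {2, 3, 5, 7, 8, 10, 11, 13, 17, 19}.
So q = 37 is the smallest counterexample.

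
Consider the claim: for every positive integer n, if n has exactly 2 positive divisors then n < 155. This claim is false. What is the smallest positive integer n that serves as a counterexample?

Check each positive integer n in order until n has exactly 2 positive divisors but the claim fails.
For n = 2, 3, 5, 7, …, 139, 149, 151 the conclusion holds.
n = 157: τ(157) = 2; 157 ≥ 155.
Thus n = 157 disproves the claim, and no smaller n works.

n = 157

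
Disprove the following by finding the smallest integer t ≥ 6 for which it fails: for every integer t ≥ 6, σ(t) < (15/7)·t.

A counterexample is any integer t ≥ 6 such that the claim fails; we check each in order.
The first 6 eligible values, up to t = 11, all satisfy the conclusion.
t = 12: σ(12) = 28; 28 ≥ 180/7.
So t = 12 is the smallest counterexample.

t = 12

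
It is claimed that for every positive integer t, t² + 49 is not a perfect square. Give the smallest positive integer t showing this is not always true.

For t = 1, 2, 3, 4, …, 21, 22, 23 the conclusion holds.
t = 24: 24² + 49 = 625 = 25², a perfect square.

t = 24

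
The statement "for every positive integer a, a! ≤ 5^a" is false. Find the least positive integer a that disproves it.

a = 12

Check each positive integer a in order until a! > 5^a.
For a = 1, 2, 3, 4, …, 9, 10, 11 the conclusion holds.
a = 12: a! = 479001600 and 5^a = 244140625, so 479001600 > 244140625.
So a = 12 is the smallest counterexample.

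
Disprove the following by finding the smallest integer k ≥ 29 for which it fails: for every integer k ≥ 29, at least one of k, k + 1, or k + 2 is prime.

For k = 29, 30, 31 the conclusion holds.
k = 32: 32 = 2 × 16; 33 = 3 × 11; 34 = 2 × 17 — all composite.
Thus k = 32 disproves the claim, and no smaller k works.

k = 32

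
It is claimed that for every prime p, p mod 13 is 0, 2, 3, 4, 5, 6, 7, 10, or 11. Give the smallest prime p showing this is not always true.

p = 47

A counterexample is any prime p such that the claim fails; we check each in order.
For p = 2, 3, 5, 7, …, 37, 41, 43 the conclusion holds.
p = 47: 47 mod 13 = 8 — not in {0, 2, 3, 4, 5, 6, 7, 10, 11}.
Hence p = 47 is a counterexample.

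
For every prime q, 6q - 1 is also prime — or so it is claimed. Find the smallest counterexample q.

A counterexample is any prime q such that 6q - 1 is not prime; we check each in order.
q = 2: 6q - 1 = 11, prime.
q = 3: 6q - 1 = 17, prime.
q = 5: 6q - 1 = 29, prime.
q = 7: 6q - 1 = 41, prime.
q = 11: 6q - 1 = 65 = 5 × 13, not prime.

q = 11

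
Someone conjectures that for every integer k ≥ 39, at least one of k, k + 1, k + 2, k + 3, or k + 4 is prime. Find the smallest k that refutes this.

For k = 39, 40, 41, 42, 43, 44, 45, 46, 47 the conclusion holds.
k = 48: 48 = 2 × 24; 49 = 7 × 7; 50 = 2 × 25; 51 = 3 × 17; 52 = 2 × 26 — all composite.

k = 48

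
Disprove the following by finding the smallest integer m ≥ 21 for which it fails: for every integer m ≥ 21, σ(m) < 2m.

We need the least integer m ≥ 21 for which the claim fails.
m = 21: σ(21) = 32; 32 < 42.
m = 22: σ(22) = 36; 36 < 44.
m = 23: σ(23) = 24; 24 < 46.
m = 24: σ(24) = 60; 60 ≥ 48.

m = 24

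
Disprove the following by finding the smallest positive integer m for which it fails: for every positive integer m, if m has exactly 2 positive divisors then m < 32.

A counterexample is any positive integer m such that m has exactly 2 positive divisors but the claim fails; we check each in order.
For m = 2, 3, 5, 7, …, 23, 29, 31 the conclusion holds.
m = 37: τ(37) = 2; 37 ≥ 32.
Thus m = 37 disproves the claim, and no smaller m works.

m = 37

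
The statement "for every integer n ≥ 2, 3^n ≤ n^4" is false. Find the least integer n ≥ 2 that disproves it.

We need the least integer n ≥ 2 for which 3^n > n^4.
The first 6 eligible values, up to n = 7, all satisfy the conclusion.
n = 8: 3^n = 6561 and n^4 = 4096, so 6561 > 4096.

n = 8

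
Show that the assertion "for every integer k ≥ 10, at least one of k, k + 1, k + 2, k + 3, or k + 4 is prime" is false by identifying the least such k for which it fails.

k = 24

The first 14 eligible values, up to k = 23, all satisfy the conclusion.
k = 24: 24 = 2 × 12; 25 = 5 × 5; 26 = 2 × 13; 27 = 3 × 9; 28 = 2 × 14 — all composite.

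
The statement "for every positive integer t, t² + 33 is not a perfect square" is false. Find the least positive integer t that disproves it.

t = 4

A counterexample is any positive integer t such that t² + 33 is a perfect square; we check each in order.
For t = 1, 2, 3 the conclusion holds.
t = 4: 4² + 33 = 49 = 7², a perfect square.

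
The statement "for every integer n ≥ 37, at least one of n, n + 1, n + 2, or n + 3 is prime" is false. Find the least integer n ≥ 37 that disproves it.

A counterexample is any integer n ≥ 37 such that n, n + 1, n + 2, n + 3 are all composite; we check each in order.
The first 11 eligible values, up to n = 47, all satisfy the conclusion.
n = 48: 48 = 2 × 24; 49 = 7 × 7; 50 = 2 × 25; 51 = 3 × 17 — all composite.

n = 48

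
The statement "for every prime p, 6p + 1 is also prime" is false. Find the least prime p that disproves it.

Check each prime p in order until 6p + 1 is not prime.
The first 7 eligible values, up to p = 17, all satisfy the conclusion.
p = 19: 6p + 1 = 115 = 5 × 23, not prime.
Hence p = 19 is a counterexample.

p = 19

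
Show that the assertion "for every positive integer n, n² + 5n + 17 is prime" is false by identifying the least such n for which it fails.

n = 8

We need the least positive integer n for which n² + 5n + 17 is not prime.
n = 1: n² + 5n + 17 = 23, prime.
n = 2: n² + 5n + 17 = 31, prime.
n = 3: n² + 5n + 17 = 41, prime.
n = 4: n² + 5n + 17 = 53, prime.
n = 5: n² + 5n + 17 = 67, prime.
n = 6: n² + 5n + 17 = 83, prime.
n = 7: n² + 5n + 17 = 101, prime.
n = 8: n² + 5n + 17 = 121 = 11 × 11, composite.
Thus n = 8 disproves the claim, and no smaller n works.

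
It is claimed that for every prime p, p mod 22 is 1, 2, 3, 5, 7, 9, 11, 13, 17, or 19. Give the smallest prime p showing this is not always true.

p = 37

We need the least prime p for which the claim fails.
For p = 2, 3, 5, 7, …, 23, 29, 31 the conclusion holds.
p = 37: 37 mod 22 = 15 — not in {1, 2, 3, 5, 7, 9, 11, 13, 17, 19}.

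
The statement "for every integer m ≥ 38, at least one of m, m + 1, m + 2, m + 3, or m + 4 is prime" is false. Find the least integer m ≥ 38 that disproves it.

m = 48

The first 10 eligible values, up to m = 47, all satisfy the conclusion.
m = 48: 48 = 2 × 24; 49 = 7 × 7; 50 = 2 × 25; 51 = 3 × 17; 52 = 2 × 26 — all composite.
Thus m = 48 disproves the claim, and no smaller m works.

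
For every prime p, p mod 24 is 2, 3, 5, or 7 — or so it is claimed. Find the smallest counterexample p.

The first 4 eligible values, up to p = 7, all satisfy the conclusion.
p = 11: 11 mod 24 = 11 — not in {2, 3, 5, 7}.

p = 11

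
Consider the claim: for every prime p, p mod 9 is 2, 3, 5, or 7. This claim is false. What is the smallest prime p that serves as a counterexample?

p = 2: 2 mod 9 = 2.
p = 3: 3 mod 9 = 3.
p = 5: 5 mod 9 = 5.
p = 7: 7 mod 9 = 7.
p = 11: 11 mod 9 = 2.
p = 13: 13 mod 9 = 4 — not in {2, 3, 5, 7}.
Thus p = 13 disproves the claim, and no smaller p works.

p = 13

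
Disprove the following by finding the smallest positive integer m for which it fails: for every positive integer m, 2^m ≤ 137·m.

A counterexample is any positive integer m such that 2^m > 137·m; we check each in order.
The first 10 eligible values, up to m = 10, all satisfy the conclusion.
m = 11: 2^m = 2048 and 137·m = 1507, so 2048 > 1507.
Thus m = 11 disproves the claim, and no smaller m works.

m = 11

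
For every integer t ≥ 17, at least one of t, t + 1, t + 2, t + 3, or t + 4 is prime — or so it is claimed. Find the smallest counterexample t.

t = 24

A counterexample is any integer t ≥ 17 such that t, t + 1, t + 2, t + 3, t + 4 are all composite; we check each in order.
t = 17: 17 is prime.
t = 18: 19 is prime.
t = 19: 19 is prime.
t = 20: 23 is prime.
t = 21: 23 is prime.
t = 22: 23 is prime.
t = 23: 23 is prime.
t = 24: 24 = 2 × 12; 25 = 5 × 5; 26 = 2 × 13; 27 = 3 × 9; 28 = 2 × 14 — all composite.
Hence t = 24 is a counterexample.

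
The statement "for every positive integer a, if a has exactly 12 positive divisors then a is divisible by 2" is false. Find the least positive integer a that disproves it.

We need the least positive integer a for which a has exactly 12 positive divisors but a is not divisible by 2.
For a = 60, 72, 84, 90, …, 294, 306, 308 the conclusion holds.
a = 315: τ(315) = 12; 315 mod 2 = 1.

a = 315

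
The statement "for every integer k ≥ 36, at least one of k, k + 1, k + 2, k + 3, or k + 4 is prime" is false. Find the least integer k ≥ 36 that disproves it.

k = 48

For k = 36, 37, 38, 39, …, 45, 46, 47 the conclusion holds.
k = 48: 48 = 2 × 24; 49 = 7 × 7; 50 = 2 × 25; 51 = 3 × 17; 52 = 2 × 26 — all composite.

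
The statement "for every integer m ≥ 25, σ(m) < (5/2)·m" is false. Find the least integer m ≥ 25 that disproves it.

m = 36

We need the least integer m ≥ 25 for which the claim fails.
The first 11 eligible values, up to m = 35, all satisfy the conclusion.
m = 36: σ(36) = 91; 91 ≥ 90.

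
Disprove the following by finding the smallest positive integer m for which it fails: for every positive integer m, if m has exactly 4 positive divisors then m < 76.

m = 77

We need the least positive integer m for which m has exactly 4 positive divisors but the claim fails.
The first 23 eligible values, up to m = 74, all satisfy the conclusion.
m = 77: τ(77) = 4; 77 ≥ 76.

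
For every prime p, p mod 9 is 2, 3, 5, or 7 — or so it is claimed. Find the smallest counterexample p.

p = 13

A counterexample is any prime p such that the claim fails; we check each in order.
For p = 2, 3, 5, 7, 11 the conclusion holds.
p = 13: 13 mod 9 = 4 — not in {2, 3, 5, 7}.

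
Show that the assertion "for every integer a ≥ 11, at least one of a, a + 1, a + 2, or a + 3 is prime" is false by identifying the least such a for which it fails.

a = 24

Check each integer a ≥ 11 in order until a, a + 1, a + 2, a + 3 are all composite.
The first 13 eligible values, up to a = 23, all satisfy the conclusion.
a = 24: 24 = 2 × 12; 25 = 5 × 5; 26 = 2 × 13; 27 = 3 × 9 — all composite.
Hence a = 24 is a counterexample.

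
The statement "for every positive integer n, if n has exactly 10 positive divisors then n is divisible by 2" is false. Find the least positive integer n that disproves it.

Check each positive integer n in order until n has exactly 10 positive divisors but n is not divisible by 2.
For n = 48, 80, 112, 162, 176, 208, 272, 304, 368 the conclusion holds.
n = 405: τ(405) = 10; 405 mod 2 = 1.

n = 405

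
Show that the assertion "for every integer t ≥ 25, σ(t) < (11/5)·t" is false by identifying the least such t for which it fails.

t = 30

A counterexample is any integer t ≥ 25 such that the claim fails; we check each in order.
For t = 25, 26, 27, 28, 29 the conclusion holds.
t = 30: σ(30) = 72; 72 ≥ 66.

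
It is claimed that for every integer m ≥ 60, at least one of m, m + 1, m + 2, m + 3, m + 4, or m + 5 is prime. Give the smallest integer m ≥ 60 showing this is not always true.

A counterexample is any integer m ≥ 60 such that m, m + 1, m + 2, m + 3, m + 4, m + 5 are all composite; we check each in order.
For m = 60, 61, 62, 63, …, 87, 88, 89 the conclusion holds.
m = 90: 90 = 2 × 45; 91 = 7 × 13; 92 = 2 × 46; 93 = 3 × 31; 94 = 2 × 47; 95 = 5 × 19 — all composite.

m = 90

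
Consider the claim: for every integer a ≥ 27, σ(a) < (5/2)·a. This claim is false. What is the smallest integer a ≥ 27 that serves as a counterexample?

a = 36

For a = 27, 28, 29, 30, 31, 32, 33, 34, 35 the conclusion holds.
a = 36: σ(36) = 91; 91 ≥ 90.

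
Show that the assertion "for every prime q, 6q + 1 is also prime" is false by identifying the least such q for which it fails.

q = 2: 6q + 1 = 13, prime.
q = 3: 6q + 1 = 19, prime.
q = 5: 6q + 1 = 31, prime.
q = 7: 6q + 1 = 43, prime.
q = 11: 6q + 1 = 67, prime.
q = 13: 6q + 1 = 79, prime.
q = 17: 6q + 1 = 103, prime.
q = 19: 6q + 1 = 115 = 5 × 23, not prime.

q = 19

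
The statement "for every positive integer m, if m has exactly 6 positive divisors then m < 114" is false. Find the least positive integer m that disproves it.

m = 116

A counterexample is any positive integer m such that m has exactly 6 positive divisors but the claim fails; we check each in order.
The first 16 eligible values, up to m = 99, all satisfy the conclusion.
m = 116: τ(116) = 6; 116 ≥ 114.
Hence m = 116 is a counterexample.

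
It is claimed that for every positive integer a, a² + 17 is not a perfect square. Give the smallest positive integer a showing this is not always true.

Check each positive integer a in order until a² + 17 is a perfect square.
a = 1: 1² + 17 = 18, not a perfect square.
a = 2: 2² + 17 = 21, not a perfect square.
a = 3: 3² + 17 = 26, not a perfect square.
a = 4: 4² + 17 = 33, not a perfect square.
a = 5: 5² + 17 = 42, not a perfect square.
a = 6: 6² + 17 = 53, not a perfect square.
a = 7: 7² + 17 = 66, not a perfect square.
a = 8: 8² + 17 = 81 = 9², a perfect square.

a = 8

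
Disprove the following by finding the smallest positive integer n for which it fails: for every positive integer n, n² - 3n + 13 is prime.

Check each positive integer n in order until n² - 3n + 13 is not prime.
For n = 1, 2, 3, 4, …, 9, 10, 11 the conclusion holds.
n = 12: n² - 3n + 13 = 121 = 11 × 11, composite.
Thus n = 12 disproves the claim, and no smaller n works.

n = 12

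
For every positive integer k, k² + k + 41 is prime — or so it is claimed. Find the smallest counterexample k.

Check each positive integer k in order until k² + k + 41 is not prime.
For k = 1, 2, 3, 4, …, 37, 38, 39 the conclusion holds.
k = 40: k² + k + 41 = 1681 = 41 × 41, composite.

k = 40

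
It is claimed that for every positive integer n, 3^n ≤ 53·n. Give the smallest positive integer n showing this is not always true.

n = 6

Check each positive integer n in order until 3^n > 53·n.
n = 1: 3^n = 3 and 53·n = 53, so 3 ≤ 53.
n = 2: 3^n = 9 and 53·n = 106, so 9 ≤ 106.
n = 3: 3^n = 27 and 53·n = 159, so 27 ≤ 159.
n = 4: 3^n = 81 and 53·n = 212, so 81 ≤ 212.
n = 5: 3^n = 243 and 53·n = 265, so 243 ≤ 265.
n = 6: 3^n = 729 and 53·n = 318, so 729 > 318.
Thus n = 6 disproves the claim, and no smaller n works.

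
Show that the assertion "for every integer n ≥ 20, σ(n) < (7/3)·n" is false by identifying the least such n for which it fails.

n = 24

The first 4 eligible values, up to n = 23, all satisfy the conclusion.
n = 24: σ(24) = 60; 60 ≥ 56.
So n = 24 is the smallest counterexample.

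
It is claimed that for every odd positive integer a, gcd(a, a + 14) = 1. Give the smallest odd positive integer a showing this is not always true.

Check each odd positive integer a in order until gcd(a, a + 14) > 1.
For a = 1, 3, 5 the conclusion holds.
a = 7: gcd(7, 21) = 7.
Hence a = 7 is a counterexample.

a = 7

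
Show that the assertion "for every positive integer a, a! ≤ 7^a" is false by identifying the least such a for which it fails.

a = 17

For a = 1, 2, 3, 4, …, 14, 15, 16 the conclusion holds.
a = 17: a! = 355687428096000 and 7^a = 232630513987207, so 355687428096000 > 232630513987207.
Thus a = 17 disproves the claim, and no smaller a works.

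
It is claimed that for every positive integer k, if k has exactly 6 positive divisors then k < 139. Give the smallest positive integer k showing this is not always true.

For k = 12, 18, 20, 28, …, 116, 117, 124 the conclusion holds.
k = 147: τ(147) = 6; 147 ≥ 139.
Thus k = 147 disproves the claim, and no smaller k works.

k = 147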